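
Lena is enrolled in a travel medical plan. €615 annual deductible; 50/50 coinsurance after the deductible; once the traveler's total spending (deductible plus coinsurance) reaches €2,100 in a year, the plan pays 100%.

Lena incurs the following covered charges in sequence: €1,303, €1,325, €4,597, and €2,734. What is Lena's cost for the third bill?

Bill 1, €1,303: deductible takes €615, €688 remains; 50% of €688 = €344. Traveler owes €959 (running OOP €959).
Bill 2, €1,325: 50% coinsurance on €1,325 = €662.50. Cost to traveler: €662.50. OOP to date €1,621.50.
Bill 3, €4,597: deductible already satisfied, so traveler's share is 50% × €4,597 = €2,298.50. That would push OOP to €3,920, over the €2,100 cap, so traveler pays €2,100 − €1,621.50 = €478.50.

€478.50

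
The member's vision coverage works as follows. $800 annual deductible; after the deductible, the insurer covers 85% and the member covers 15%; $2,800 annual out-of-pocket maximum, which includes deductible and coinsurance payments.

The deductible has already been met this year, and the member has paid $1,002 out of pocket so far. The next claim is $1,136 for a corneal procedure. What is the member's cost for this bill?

$170.40

The deductible is already satisfied, so the full bill goes to coinsurance.
15% of $1,136 = $170.40 falls to the member.
Year-to-date out-of-pocket becomes $1,002 + $170.40 = $1,172.40, still under the $2,800 maximum, so no cap applies.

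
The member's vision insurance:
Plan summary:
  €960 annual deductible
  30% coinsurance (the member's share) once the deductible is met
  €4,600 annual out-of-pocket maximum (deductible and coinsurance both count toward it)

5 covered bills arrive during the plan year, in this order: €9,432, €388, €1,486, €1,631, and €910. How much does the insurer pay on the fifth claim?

€863.10

#1 (€9,432): deductible takes €960, €8,472 remains; 30% of €8,472 = €2,541.60. Member owes €3,501.60 (running OOP €3,501.60). Plan pays €9,432 − €3,501.60 = €5,930.40.
#2 (€388): 30% coinsurance on €388 = €116.40. Cost to member: €116.40. OOP to date €3,618. Plan pays €388 − €116.40 = €271.60.
#3 (€1,486): deductible already satisfied, so member's share is 30% × €1,486 = €445.80. Member pays €445.80; OOP now €4,063.80. Plan pays €1,486 − €445.80 = €1,040.20.
#4 (€1,631): 30% coinsurance on €1,631 = €489.30. Cost to member: €489.30. OOP to date €4,553.10. Plan pays €1,631 − €489.30 = €1,141.70.
#5 (€910): 30% coinsurance on €910 = €273. Adding that to €4,553.10 gives €4,826.10, past the €4,600 cap; member pays only €4,600 − €4,553.10 = €46.90. Plan pays €910 − €46.90 = €863.10.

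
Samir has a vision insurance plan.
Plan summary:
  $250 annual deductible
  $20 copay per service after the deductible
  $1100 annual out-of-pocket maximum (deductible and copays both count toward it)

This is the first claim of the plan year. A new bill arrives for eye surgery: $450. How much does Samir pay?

The full $250 deductible is still open; $250 of this bill applies to it.
After the $250 deductible portion, $450 − $250 = $200 is subject to the copay.
Copay on this service: $20.
That puts the member's cost at $250 + $20 = $270 before any cap.
Total out-of-pocket so far would be $0 + $270 = $270, below the $1100 cap — no reduction.

$270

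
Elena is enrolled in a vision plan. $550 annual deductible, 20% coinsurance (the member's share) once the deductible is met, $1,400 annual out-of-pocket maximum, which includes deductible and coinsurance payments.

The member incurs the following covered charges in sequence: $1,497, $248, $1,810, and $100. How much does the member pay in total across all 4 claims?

$1,171

Claim 1 ($1,497): $550 to deductible, leaving $947; member's 20% is $189.40. Member pays $739.40; OOP now $739.40.
Claim 2 ($248): 20% coinsurance on $248 = $49.60. Cost to member: $49.60. OOP to date $789.
Claim 3 ($1,810): deductible met; 20% of $1,810 = $362. Member owes $362 (running OOP $1,151).
Claim 4 ($100): deductible already satisfied, so member's share is 20% × $100 = $20. Member owes $20 (running OOP $1,171).
Total paid by the member: $739.40 + $49.60 + $362 + $20 = $1,171.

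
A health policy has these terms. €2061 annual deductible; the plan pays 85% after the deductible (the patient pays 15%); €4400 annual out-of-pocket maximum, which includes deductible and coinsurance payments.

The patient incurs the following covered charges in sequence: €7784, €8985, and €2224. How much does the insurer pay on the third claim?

Claim 1 (€7784): €2061 to deductible, leaving €5723; 15% of €5723 = €858.45. Patient owes €2919.45 (running OOP €2919.45). Insurer: €7784 − €2919.45 = €4864.55.
Claim 2 (€8985): 15% coinsurance on €8985 = €1347.75. Patient pays €1347.75; OOP now €4267.20. Plan pays €8985 − €1347.75 = €7637.25.
Claim 3 (€2224): deductible already satisfied, so patient's share is 15% × €2224 = €333.60. Adding that to €4267.20 gives €4600.80, past the €4400 cap; patient pays only €4400 − €4267.20 = €132.80. Plan pays €2224 − €132.80 = €2091.20.

€2091.20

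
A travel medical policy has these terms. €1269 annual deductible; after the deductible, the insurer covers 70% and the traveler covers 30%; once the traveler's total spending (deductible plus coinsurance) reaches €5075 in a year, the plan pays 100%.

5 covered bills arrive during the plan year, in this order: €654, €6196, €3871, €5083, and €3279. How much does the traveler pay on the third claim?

€1161.30

Claim 1 (€654): entire amount goes to the deductible. Cost to traveler: €654. OOP to date €654.
Claim 2 (€6196): €615 to deductible, leaving €5581; traveler's 30% is €1674.30. Traveler pays €2289.30; OOP now €2943.30.
Claim 3 (€3871): deductible met; 30% of €3871 = €1161.30. Traveler owes €1161.30 (running OOP €4104.60).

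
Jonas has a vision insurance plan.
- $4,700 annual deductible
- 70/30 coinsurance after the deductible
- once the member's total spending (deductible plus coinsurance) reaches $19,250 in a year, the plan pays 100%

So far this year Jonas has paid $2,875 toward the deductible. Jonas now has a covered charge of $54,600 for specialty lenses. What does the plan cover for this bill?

Remaining deductible: $4,700 − $2,875 = $1,825.
That leaves $54,600 − $1,825 = $52,775 for coinsurance.
30% of $52,775 = $15,832.50 falls to the member.
That puts the member's cost at $1,825 + $15,832.50 = $17,657.50 before any cap.
Adding $17,657.50 to the $2,875 already spent would give $20,532.50, which exceeds the $19,250 cap; the member pays just $19,250 − $2,875 = $16,375.
Insurer pays the balance: $54,600 − $16,375 = $38,225.

$38,225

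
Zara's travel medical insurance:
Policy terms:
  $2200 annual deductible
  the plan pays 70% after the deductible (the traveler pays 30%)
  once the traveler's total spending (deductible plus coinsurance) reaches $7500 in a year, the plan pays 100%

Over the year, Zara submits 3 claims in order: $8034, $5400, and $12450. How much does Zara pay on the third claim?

Claim 1 ($8034): $2200 finishes the deductible; $5834 goes to coinsurance; 30% of $5834 = $1750.20. Cost to traveler: $3950.20. OOP to date $3950.20.
Claim 2 ($5400): deductible already satisfied, so traveler's share is 30% × $5400 = $1620. Traveler pays $1620; OOP now $5570.20.
Claim 3 ($12450): deductible already satisfied, so traveler's share is 30% × $12450 = $3735. That would push OOP to $9305.20, over the $7500 cap, so traveler pays $7500 − $5570.20 = $1929.80.

$1929.80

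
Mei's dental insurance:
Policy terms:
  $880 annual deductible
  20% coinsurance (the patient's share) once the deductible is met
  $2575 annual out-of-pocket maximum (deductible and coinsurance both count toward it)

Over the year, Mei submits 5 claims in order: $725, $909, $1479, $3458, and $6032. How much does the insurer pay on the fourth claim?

$2766.40

Bill 1, $725: all of it applies to the deductible. Patient owes $725 (running OOP $725). Plan pays $725 − $725 = $0.
Bill 2, $909: $155 finishes the deductible; $754 goes to coinsurance; coinsurance $754 × 20% = $150.80. Patient pays $305.80; OOP now $1030.80. Plan pays $909 − $305.80 = $603.20.
Bill 3, $1479: deductible met; 20% of $1479 = $295.80. Patient owes $295.80 (running OOP $1326.60). Plan pays $1479 − $295.80 = $1183.20.
Bill 4, $3458: deductible already satisfied, so patient's share is 20% × $3458 = $691.60. Patient owes $691.60 (running OOP $2018.20). Plan pays $3458 − $691.60 = $2766.40.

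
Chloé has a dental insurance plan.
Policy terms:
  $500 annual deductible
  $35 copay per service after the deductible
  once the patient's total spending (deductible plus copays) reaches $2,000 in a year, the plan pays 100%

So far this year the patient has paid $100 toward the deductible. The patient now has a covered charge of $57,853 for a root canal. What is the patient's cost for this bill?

Remaining deductible: $500 − $100 = $400.
That leaves $57,853 − $400 = $57,453 for the copay.
Copay on this service: $35.
So the patient owes $400 + $35 = $435 before any cap.
Year-to-date out-of-pocket becomes $100 + $435 = $535, still under the $2,000 maximum, so no cap applies.

$435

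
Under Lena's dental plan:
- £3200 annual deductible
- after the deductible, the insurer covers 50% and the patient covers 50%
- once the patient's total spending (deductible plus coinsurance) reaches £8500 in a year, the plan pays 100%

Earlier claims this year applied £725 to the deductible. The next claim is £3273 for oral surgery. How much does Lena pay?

£725 of the £3200 deductible is already met, leaving £2475.
That leaves £3273 − £2475 = £798 for coinsurance.
Coinsurance: £798 × 50% = £399.
Patient responsibility before any cap: £2475 + £399 = £2874.
Year-to-date out-of-pocket becomes £725 + £2874 = £3599, still under the £8500 maximum, so no cap applies.

£2874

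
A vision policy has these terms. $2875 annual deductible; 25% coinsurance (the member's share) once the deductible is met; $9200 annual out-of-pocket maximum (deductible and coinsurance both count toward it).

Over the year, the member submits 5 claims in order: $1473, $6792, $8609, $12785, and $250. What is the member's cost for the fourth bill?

#1 ($1473): entire amount goes to the deductible. Cost to member: $1473. OOP to date $1473.
#2 ($6792): deductible takes $1402, $5390 remains; member's 25% is $1347.50. Member pays $2749.50; OOP now $4222.50.
#3 ($8609): deductible met; 25% of $8609 = $2152.25. Member owes $2152.25 (running OOP $6374.75).
#4 ($12785): deductible already satisfied, so member's share is 25% × $12785 = $3196.25. OOP would hit $9571 > $9200, so the cap limits the member to $9200 − $6374.75 = $2825.25.

$2825.25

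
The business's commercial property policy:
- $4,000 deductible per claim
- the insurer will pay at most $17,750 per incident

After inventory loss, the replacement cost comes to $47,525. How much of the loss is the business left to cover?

$29,775

Less the $4,000 deductible: $47,525 − $4,000 = $43,525.
The $17,750 per-incident cap binds; insurer pays $17,750.
Out of pocket: $47,525 − $17,750 = $29,775.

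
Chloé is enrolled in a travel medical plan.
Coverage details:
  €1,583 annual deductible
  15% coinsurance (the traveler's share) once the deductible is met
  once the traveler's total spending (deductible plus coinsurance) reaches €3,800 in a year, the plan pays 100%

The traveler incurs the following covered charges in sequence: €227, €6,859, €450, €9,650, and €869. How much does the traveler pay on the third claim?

€67.50

#1 (€227): entire amount goes to the deductible. Traveler owes €227 (running OOP €227).
#2 (€6,859): deductible takes €1,356, €5,503 remains; 15% of €5,503 = €825.45. Traveler owes €2,181.45 (running OOP €2,408.45).
#3 (€450): deductible met; 15% of €450 = €67.50. Cost to traveler: €67.50. OOP to date €2,475.95.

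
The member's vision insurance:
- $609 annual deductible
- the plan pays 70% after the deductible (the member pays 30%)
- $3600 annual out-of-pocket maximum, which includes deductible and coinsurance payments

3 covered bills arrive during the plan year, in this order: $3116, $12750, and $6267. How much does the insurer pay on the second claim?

$10511.10

Bill 1, $3116: $609 finishes the deductible; $2507 goes to coinsurance; coinsurance $2507 × 30% = $752.10. Cost to member: $1361.10. OOP to date $1361.10. Insurer: $3116 − $1361.10 = $1754.90.
Bill 2, $12750: deductible met; 30% of $12750 = $3825. That would push OOP to $5186.10, over the $3600 cap, so member pays $3600 − $1361.10 = $2238.90. Plan pays $12750 − $2238.90 = $10511.10.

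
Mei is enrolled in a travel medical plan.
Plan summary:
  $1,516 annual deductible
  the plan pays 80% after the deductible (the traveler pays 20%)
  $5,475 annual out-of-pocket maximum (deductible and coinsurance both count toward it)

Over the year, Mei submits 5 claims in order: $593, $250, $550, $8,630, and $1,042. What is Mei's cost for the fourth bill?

$1,824.40

#1 ($593): all of it applies to the deductible. Traveler pays $593; OOP now $593.
#2 ($250): entire amount goes to the deductible. Traveler pays $250; OOP now $843.
#3 ($550): entire amount goes to the deductible. Traveler owes $550 (running OOP $1,393).
#4 ($8,630): $123 finishes the deductible; $8,507 goes to coinsurance; 20% of $8,507 = $1,701.40. Cost to traveler: $1,824.40. OOP to date $3,217.40.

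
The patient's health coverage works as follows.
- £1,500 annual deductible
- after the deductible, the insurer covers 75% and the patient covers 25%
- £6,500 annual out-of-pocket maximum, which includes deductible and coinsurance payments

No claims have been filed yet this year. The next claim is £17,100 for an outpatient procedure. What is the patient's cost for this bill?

£5,400

Deductible not yet touched, so the first £1,500 of the bill goes to the deductible.
That leaves £17,100 − £1,500 = £15,600 for coinsurance.
25% of £15,600 = £3,900 falls to the patient.
Patient responsibility before any cap: £1,500 + £3,900 = £5,400.
Year-to-date out-of-pocket becomes £0 + £5,400 = £5,400, still under the £6,500 maximum, so no cap applies.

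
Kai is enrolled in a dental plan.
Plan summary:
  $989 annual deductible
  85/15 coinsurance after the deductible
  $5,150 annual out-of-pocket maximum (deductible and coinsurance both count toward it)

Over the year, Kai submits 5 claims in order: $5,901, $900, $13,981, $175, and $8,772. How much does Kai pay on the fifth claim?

Bill 1, $5,901: $989 to deductible, leaving $4,912; coinsurance $4,912 × 15% = $736.80. Patient owes $1,725.80 (running OOP $1,725.80).
Bill 2, $900: deductible already satisfied, so patient's share is 15% × $900 = $135. Patient pays $135; OOP now $1,860.80.
Bill 3, $13,981: 15% coinsurance on $13,981 = $2,097.15. Patient pays $2,097.15; OOP now $3,957.95.
Bill 4, $175: deductible already satisfied, so patient's share is 15% × $175 = $26.25. Patient owes $26.25 (running OOP $3,984.20).
Bill 5, $8,772: 15% coinsurance on $8,772 = $1,315.80. That would push OOP to $5,300, over the $5,150 cap, so patient pays $5,150 − $3,984.20 = $1,165.80.

$1,165.80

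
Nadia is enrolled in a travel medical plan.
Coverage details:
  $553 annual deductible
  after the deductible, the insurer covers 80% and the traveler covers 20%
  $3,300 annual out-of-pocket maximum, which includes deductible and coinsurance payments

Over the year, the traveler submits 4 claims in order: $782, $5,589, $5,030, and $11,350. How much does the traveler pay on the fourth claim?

#1 ($782): deductible takes $553, $229 remains; 20% of $229 = $45.80. Traveler owes $598.80 (running OOP $598.80).
#2 ($5,589): deductible already satisfied, so traveler's share is 20% × $5,589 = $1,117.80. Traveler owes $1,117.80 (running OOP $1,716.60).
#3 ($5,030): deductible already satisfied, so traveler's share is 20% × $5,030 = $1,006. Traveler pays $1,006; OOP now $2,722.60.
#4 ($11,350): 20% coinsurance on $11,350 = $2,270. OOP would hit $4,992.60 > $3,300, so the cap limits the traveler to $3,300 − $2,722.60 = $577.40.

$577.40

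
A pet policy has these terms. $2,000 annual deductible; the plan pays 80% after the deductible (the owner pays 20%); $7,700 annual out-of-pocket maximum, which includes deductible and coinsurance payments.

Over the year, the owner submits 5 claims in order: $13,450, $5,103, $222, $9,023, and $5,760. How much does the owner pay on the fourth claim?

Claim 1 ($13,450): $2,000 finishes the deductible; $11,450 goes to coinsurance; owner's 20% is $2,290. Owner pays $4,290; OOP now $4,290.
Claim 2 ($5,103): 20% coinsurance on $5,103 = $1,020.60. Owner owes $1,020.60 (running OOP $5,310.60).
Claim 3 ($222): deductible already satisfied, so owner's share is 20% × $222 = $44.40. Owner owes $44.40 (running OOP $5,355).
Claim 4 ($9,023): 20% coinsurance on $9,023 = $1,804.60. Cost to owner: $1,804.60. OOP to date $7,159.60.

$1,804.60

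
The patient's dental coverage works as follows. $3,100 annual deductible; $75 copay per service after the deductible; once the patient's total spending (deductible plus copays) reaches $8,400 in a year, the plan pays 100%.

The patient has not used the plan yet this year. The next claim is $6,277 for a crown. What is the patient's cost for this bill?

The full $3,100 deductible is still open; $3,100 of this bill applies to it.
That leaves $6,277 − $3,100 = $3,177 for the copay.
Copay on this service: $75.
That puts the patient's cost at $3,100 + $75 = $3,175 before any cap.
Year-to-date out-of-pocket becomes $0 + $3,175 = $3,175, still under the $8,400 maximum, so no cap applies.

$3,175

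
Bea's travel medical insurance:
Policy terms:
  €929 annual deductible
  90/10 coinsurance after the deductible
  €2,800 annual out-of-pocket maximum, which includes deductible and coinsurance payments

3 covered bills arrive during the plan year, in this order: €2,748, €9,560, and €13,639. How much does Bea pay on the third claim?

Bill 1, €2,748: deductible takes €929, €1,819 remains; traveler's 10% is €181.90. Traveler pays €1,110.90; OOP now €1,110.90.
Bill 2, €9,560: deductible met; 10% of €9,560 = €956. Traveler owes €956 (running OOP €2,066.90).
Bill 3, €13,639: deductible already satisfied, so traveler's share is 10% × €13,639 = €1,363.90. OOP would hit €3,430.80 > €2,800, so the cap limits the traveler to €2,800 − €2,066.90 = €733.10.

€733.10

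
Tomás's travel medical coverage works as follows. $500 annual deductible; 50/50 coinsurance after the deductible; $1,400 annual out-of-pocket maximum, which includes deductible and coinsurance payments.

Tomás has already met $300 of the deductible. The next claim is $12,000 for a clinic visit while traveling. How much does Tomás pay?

$1,100

$300 of the $500 deductible is already met, leaving $200.
After the $200 deductible portion, $12,000 − $200 = $11,800 is subject to coinsurance.
Traveler's 50% share of $11,800 is $5,900.
That puts the traveler's cost at $200 + $5,900 = $6,100 before any cap.
Adding $6,100 to the $300 already spent would give $6,400, which exceeds the $1,400 cap; the traveler pays just $1,400 − $300 = $1,100.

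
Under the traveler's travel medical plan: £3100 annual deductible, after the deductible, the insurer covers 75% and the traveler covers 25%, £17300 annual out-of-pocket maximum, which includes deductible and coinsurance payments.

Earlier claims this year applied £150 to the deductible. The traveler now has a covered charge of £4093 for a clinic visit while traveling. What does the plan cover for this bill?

£857.25

£150 of the £3100 deductible is already met, leaving £2950.
That leaves £4093 − £2950 = £1143 for coinsurance.
Traveler's 25% share of £1143 is £285.75.
So the traveler owes £2950 + £285.75 = £3235.75 before any cap.
Total out-of-pocket so far would be £150 + £3235.75 = £3385.75, below the £17300 cap — no reduction.
The insurer covers the remainder: £4093 − £3235.75 = £857.25.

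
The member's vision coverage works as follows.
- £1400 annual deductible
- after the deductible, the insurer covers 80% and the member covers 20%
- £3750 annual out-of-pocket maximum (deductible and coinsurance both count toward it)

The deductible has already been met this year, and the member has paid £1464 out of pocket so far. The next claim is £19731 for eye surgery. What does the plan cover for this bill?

With the deductible met, the entire £19731 is subject to coinsurance.
Member's 20% share of £19731 is £3946.20.
Year-to-date out-of-pocket would reach £1464 + £3946.20 = £5410.20, above the £3750 maximum, so the member pays only £3750 − £1464 = £2286.
The insurer covers the remainder: £19731 − £2286 = £17445.

£17445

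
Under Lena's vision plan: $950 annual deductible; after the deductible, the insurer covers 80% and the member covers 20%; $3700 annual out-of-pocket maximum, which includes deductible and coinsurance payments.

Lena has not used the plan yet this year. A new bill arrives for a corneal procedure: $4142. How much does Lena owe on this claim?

$1588.40

Deductible not yet touched, so the first $950 of the bill goes to the deductible.
After the $950 deductible portion, $4142 − $950 = $3192 is subject to coinsurance.
Member's 20% share of $3192 is $638.40.
Member responsibility before any cap: $950 + $638.40 = $1588.40.
Total out-of-pocket so far would be $0 + $1588.40 = $1588.40, below the $3700 cap — no reduction.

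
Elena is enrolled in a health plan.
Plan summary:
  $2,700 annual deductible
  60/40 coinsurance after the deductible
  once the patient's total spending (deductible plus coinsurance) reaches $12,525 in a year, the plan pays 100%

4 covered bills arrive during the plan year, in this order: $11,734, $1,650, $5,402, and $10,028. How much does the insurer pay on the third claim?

Claim 1 ($11,734): $2,700 to deductible, leaving $9,034; patient's 40% is $3,613.60. Patient owes $6,313.60 (running OOP $6,313.60). Insurer: $11,734 − $6,313.60 = $5,420.40.
Claim 2 ($1,650): 40% coinsurance on $1,650 = $660. Cost to patient: $660. OOP to date $6,973.60. Insurer: $1,650 − $660 = $990.
Claim 3 ($5,402): deductible already satisfied, so patient's share is 40% × $5,402 = $2,160.80. Patient pays $2,160.80; OOP now $9,134.40. Insurer: $5,402 − $2,160.80 = $3,241.20.

$3,241.20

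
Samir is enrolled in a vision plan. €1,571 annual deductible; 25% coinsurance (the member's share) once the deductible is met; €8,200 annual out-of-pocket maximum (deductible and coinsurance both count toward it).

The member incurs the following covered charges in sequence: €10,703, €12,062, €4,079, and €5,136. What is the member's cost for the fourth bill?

Claim 1 — €10,703: deductible takes €1,571, €9,132 remains; member's 25% is €2,283. Cost to member: €3,854. OOP to date €3,854.
Claim 2 — €12,062: 25% coinsurance on €12,062 = €3,015.50. Member owes €3,015.50 (running OOP €6,869.50).
Claim 3 — €4,079: 25% coinsurance on €4,079 = €1,019.75. Member pays €1,019.75; OOP now €7,889.25.
Claim 4 — €5,136: 25% coinsurance on €5,136 = €1,284. That would push OOP to €9,173.25, over the €8,200 cap, so member pays €8,200 − €7,889.25 = €310.75.

€310.75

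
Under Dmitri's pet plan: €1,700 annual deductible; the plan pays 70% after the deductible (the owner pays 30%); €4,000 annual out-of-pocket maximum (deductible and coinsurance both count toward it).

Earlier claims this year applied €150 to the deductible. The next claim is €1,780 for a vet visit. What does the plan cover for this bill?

Deductible still to meet: €1,700 − €150 = €1,550.
The remaining €230 (= €1,780 − €1,550) moves to coinsurance.
Coinsurance: €230 × 30% = €69.
So the owner owes €1,550 + €69 = €1,619 before any cap.
Total out-of-pocket so far would be €150 + €1,619 = €1,769, below the €4,000 cap — no reduction.
The plan picks up €1,780 − €1,619 = €161.

€161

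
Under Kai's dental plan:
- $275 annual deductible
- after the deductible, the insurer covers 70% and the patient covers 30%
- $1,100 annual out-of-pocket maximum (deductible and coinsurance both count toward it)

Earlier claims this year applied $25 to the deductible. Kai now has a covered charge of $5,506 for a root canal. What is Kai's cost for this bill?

$1,075

$25 of the $275 deductible is already met, leaving $250.
That leaves $5,506 − $250 = $5,256 for coinsurance.
Coinsurance: $5,256 × 30% = $1,576.80.
So the patient owes $250 + $1,576.80 = $1,826.80 before any cap.
Year-to-date out-of-pocket would reach $25 + $1,826.80 = $1,851.80, above the $1,100 maximum, so the patient pays only $1,100 − $25 = $1,075.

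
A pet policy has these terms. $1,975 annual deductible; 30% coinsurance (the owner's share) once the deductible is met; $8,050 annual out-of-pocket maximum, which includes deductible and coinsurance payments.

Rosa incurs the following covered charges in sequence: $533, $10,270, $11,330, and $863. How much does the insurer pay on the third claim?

$7,931

Claim 1 — $533: fully absorbed by the deductible. Owner owes $533 (running OOP $533). Plan pays $533 − $533 = $0.
Claim 2 — $10,270: deductible takes $1,442, $8,828 remains; owner's 30% is $2,648.40. Owner pays $4,090.40; OOP now $4,623.40. Insurer: $10,270 − $4,090.40 = $6,179.60.
Claim 3 — $11,330: 30% coinsurance on $11,330 = $3,399. Cost to owner: $3,399. OOP to date $8,022.40. Plan pays $11,330 − $3,399 = $7,931.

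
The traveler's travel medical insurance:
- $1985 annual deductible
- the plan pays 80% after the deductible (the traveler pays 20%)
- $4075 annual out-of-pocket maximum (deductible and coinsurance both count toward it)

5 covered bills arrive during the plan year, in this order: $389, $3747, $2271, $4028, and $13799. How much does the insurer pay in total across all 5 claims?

#1 ($389): entire amount goes to the deductible. Traveler pays $389; OOP now $389. Insurer: $389 − $389 = $0.
#2 ($3747): $1596 finishes the deductible; $2151 goes to coinsurance; traveler's 20% is $430.20. Traveler owes $2026.20 (running OOP $2415.20). Plan pays $3747 − $2026.20 = $1720.80.
#3 ($2271): deductible already satisfied, so traveler's share is 20% × $2271 = $454.20. Cost to traveler: $454.20. OOP to date $2869.40. Plan pays $2271 − $454.20 = $1816.80.
#4 ($4028): deductible met; 20% of $4028 = $805.60. Traveler owes $805.60 (running OOP $3675). Plan pays $4028 − $805.60 = $3222.40.
#5 ($13799): deductible already satisfied, so traveler's share is 20% × $13799 = $2759.80. That would push OOP to $6434.80, over the $4075 cap, so traveler pays $4075 − $3675 = $400. Insurer: $13799 − $400 = $13399.
Insurer total: $0 + $1720.80 + $1816.80 + $3222.40 + $13399 = $20159.

$20159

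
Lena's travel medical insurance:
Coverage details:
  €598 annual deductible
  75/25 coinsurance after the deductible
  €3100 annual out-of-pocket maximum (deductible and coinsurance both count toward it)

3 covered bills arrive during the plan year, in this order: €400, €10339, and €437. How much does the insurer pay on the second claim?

€7639

Claim 1 — €400: all of it applies to the deductible. Cost to traveler: €400. OOP to date €400. Insurer: €400 − €400 = €0.
Claim 2 — €10339: deductible takes €198, €10141 remains; traveler's 25% is €2535.25. Together that's €198 + €2535.25 = €2733.25. Adding that to €400 gives €3133.25, past the €3100 cap; traveler pays only €3100 − €400 = €2700. Plan pays €10339 − €2700 = €7639.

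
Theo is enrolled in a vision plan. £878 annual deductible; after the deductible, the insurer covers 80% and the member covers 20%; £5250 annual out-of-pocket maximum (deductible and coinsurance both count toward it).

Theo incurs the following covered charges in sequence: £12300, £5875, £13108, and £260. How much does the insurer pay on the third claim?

£12195.40

Claim 1 (£12300): deductible takes £878, £11422 remains; 20% of £11422 = £2284.40. Member owes £3162.40 (running OOP £3162.40). Plan pays £12300 − £3162.40 = £9137.60.
Claim 2 (£5875): 20% coinsurance on £5875 = £1175. Cost to member: £1175. OOP to date £4337.40. Insurer: £5875 − £1175 = £4700.
Claim 3 (£13108): 20% coinsurance on £13108 = £2621.60. That would push OOP to £6959, over the £5250 cap, so member pays £5250 − £4337.40 = £912.60. Insurer: £13108 − £912.60 = £12195.40.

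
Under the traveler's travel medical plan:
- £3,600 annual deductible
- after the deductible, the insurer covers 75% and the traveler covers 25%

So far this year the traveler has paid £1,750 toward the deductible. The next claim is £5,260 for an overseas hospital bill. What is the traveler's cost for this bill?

£2,702.50

Deductible still to meet: £3,600 − £1,750 = £1,850.
The remaining £3,410 (= £5,260 − £1,850) moves to coinsurance.
Coinsurance: £3,410 × 25% = £852.50.
Traveler responsibility: £1,850 + £852.50 = £2,702.50.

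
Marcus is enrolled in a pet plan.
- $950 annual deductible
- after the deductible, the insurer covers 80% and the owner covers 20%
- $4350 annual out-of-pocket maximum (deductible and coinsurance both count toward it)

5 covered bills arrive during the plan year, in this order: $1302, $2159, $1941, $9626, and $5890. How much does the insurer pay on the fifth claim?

Bill 1, $1302: deductible takes $950, $352 remains; 20% of $352 = $70.40. Cost to owner: $1020.40. OOP to date $1020.40. Insurer: $1302 − $1020.40 = $281.60.
Bill 2, $2159: deductible already satisfied, so owner's share is 20% × $2159 = $431.80. Cost to owner: $431.80. OOP to date $1452.20. Plan pays $2159 − $431.80 = $1727.20.
Bill 3, $1941: 20% coinsurance on $1941 = $388.20. Owner pays $388.20; OOP now $1840.40. Insurer: $1941 − $388.20 = $1552.80.
Bill 4, $9626: deductible met; 20% of $9626 = $1925.20. Cost to owner: $1925.20. OOP to date $3765.60. Insurer: $9626 − $1925.20 = $7700.80.
Bill 5, $5890: deductible already satisfied, so owner's share is 20% × $5890 = $1178. That would push OOP to $4943.60, over the $4350 cap, so owner pays $4350 − $3765.60 = $584.40. Plan pays $5890 − $584.40 = $5305.60.

$5305.60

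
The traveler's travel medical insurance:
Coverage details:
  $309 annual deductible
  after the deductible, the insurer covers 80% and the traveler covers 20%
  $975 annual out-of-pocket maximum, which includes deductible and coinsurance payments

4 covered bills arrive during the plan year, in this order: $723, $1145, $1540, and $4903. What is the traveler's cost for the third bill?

Claim 1 ($723): $309 to deductible, leaving $414; traveler's 20% is $82.80. Traveler pays $391.80; OOP now $391.80.
Claim 2 ($1145): deductible met; 20% of $1145 = $229. Traveler owes $229 (running OOP $620.80).
Claim 3 ($1540): deductible already satisfied, so traveler's share is 20% × $1540 = $308. Cost to traveler: $308. OOP to date $928.80.

$308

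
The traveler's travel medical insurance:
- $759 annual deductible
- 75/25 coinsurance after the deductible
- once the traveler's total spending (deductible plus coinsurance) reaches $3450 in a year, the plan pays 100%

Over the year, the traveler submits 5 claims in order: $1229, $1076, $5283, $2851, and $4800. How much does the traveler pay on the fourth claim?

#1 ($1229): $759 to deductible, leaving $470; 25% of $470 = $117.50. Traveler owes $876.50 (running OOP $876.50).
#2 ($1076): 25% coinsurance on $1076 = $269. Traveler owes $269 (running OOP $1145.50).
#3 ($5283): 25% coinsurance on $5283 = $1320.75. Traveler pays $1320.75; OOP now $2466.25.
#4 ($2851): deductible already satisfied, so traveler's share is 25% × $2851 = $712.75. Cost to traveler: $712.75. OOP to date $3179.

$712.75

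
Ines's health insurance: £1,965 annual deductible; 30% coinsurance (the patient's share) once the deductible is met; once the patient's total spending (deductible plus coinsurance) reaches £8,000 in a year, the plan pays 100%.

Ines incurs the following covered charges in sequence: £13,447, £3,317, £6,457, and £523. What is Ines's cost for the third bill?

#1 (£13,447): £1,965 to deductible, leaving £11,482; patient's 30% is £3,444.60. Patient owes £5,409.60 (running OOP £5,409.60).
#2 (£3,317): 30% coinsurance on £3,317 = £995.10. Cost to patient: £995.10. OOP to date £6,404.70.
#3 (£6,457): 30% coinsurance on £6,457 = £1,937.10. That would push OOP to £8,341.80, over the £8,000 cap, so patient pays £8,000 − £6,404.70 = £1,595.30.

£1,595.30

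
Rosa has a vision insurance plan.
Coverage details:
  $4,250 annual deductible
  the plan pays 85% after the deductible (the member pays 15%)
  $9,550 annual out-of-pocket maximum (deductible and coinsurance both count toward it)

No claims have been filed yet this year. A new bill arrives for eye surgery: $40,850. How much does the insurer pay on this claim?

$31,300

The full $4,250 deductible is still open; $4,250 of this bill applies to it.
The remaining $36,600 (= $40,850 − $4,250) moves to coinsurance.
Coinsurance: $36,600 × 15% = $5,490.
Member responsibility before any cap: $4,250 + $5,490 = $9,740.
Adding $9,740 to the $0 already spent would give $9,740, which exceeds the $9,550 cap; the member pays just $9,550 − $0 = $9,550.
Insurer pays the balance: $40,850 − $9,550 = $31,300.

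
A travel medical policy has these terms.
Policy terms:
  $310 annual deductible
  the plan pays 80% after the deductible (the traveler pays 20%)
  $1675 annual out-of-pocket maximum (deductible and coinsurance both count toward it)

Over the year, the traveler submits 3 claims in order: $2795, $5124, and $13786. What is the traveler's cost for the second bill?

$868

Claim 1 ($2795): deductible takes $310, $2485 remains; 20% of $2485 = $497. Traveler owes $807 (running OOP $807).
Claim 2 ($5124): deductible already satisfied, so traveler's share is 20% × $5124 = $1024.80. OOP would hit $1831.80 > $1675, so the cap limits the traveler to $1675 − $807 = $868.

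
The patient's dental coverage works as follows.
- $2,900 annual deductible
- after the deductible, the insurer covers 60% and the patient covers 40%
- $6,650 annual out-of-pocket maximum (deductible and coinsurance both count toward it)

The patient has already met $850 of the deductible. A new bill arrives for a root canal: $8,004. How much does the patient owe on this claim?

$850 of the $2,900 deductible is already met, leaving $2,050.
That leaves $8,004 − $2,050 = $5,954 for coinsurance.
40% of $5,954 = $2,381.60 falls to the patient.
That puts the patient's cost at $2,050 + $2,381.60 = $4,431.60 before any cap.
Cumulative spending $850 + $4,431.60 = $5,281.60 stays under the $6,650 maximum.

$4,431.60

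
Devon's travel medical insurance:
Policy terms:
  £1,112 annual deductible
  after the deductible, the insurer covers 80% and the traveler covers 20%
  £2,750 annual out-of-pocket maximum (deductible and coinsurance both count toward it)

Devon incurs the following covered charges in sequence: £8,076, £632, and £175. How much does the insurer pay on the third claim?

£140

Claim 1 — £8,076: deductible takes £1,112, £6,964 remains; traveler's 20% is £1,392.80. Traveler pays £2,504.80; OOP now £2,504.80. Insurer: £8,076 − £2,504.80 = £5,571.20.
Claim 2 — £632: 20% coinsurance on £632 = £126.40. Traveler owes £126.40 (running OOP £2,631.20). Plan pays £632 − £126.40 = £505.60.
Claim 3 — £175: deductible met; 20% of £175 = £35. Traveler pays £35; OOP now £2,666.20. Plan pays £175 − £35 = £140.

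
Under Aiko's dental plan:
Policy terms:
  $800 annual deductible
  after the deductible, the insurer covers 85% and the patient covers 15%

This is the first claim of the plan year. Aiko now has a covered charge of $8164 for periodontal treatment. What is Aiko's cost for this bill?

$1904.60

The full $800 deductible is still open; $800 of this bill applies to it.
After the $800 deductible portion, $8164 − $800 = $7364 is subject to coinsurance.
Patient's 15% share of $7364 is $1104.60.
Patient responsibility: $800 + $1104.60 = $1904.60.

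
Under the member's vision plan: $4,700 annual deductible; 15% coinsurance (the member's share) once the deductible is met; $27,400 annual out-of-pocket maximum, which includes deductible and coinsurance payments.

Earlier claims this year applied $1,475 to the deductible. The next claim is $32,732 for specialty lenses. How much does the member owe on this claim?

$1,475 of the $4,700 deductible is already met, leaving $3,225.
That leaves $32,732 − $3,225 = $29,507 for coinsurance.
Coinsurance: $29,507 × 15% = $4,426.05.
That puts the member's cost at $3,225 + $4,426.05 = $7,651.05 before any cap.
Cumulative spending $1,475 + $7,651.05 = $9,126.05 stays under the $27,400 maximum.

$7,651.05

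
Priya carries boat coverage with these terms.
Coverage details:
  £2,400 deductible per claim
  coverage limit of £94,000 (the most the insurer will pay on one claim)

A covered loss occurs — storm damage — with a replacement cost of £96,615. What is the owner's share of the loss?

£2,615

Less the £2,400 deductible: £96,615 − £2,400 = £94,215.
£94,215 exceeds the £94,000 limit, so the insurer pays the limit: £94,000.
Owner's share is the uncovered remainder: £96,615 − £94,000 = £2,615.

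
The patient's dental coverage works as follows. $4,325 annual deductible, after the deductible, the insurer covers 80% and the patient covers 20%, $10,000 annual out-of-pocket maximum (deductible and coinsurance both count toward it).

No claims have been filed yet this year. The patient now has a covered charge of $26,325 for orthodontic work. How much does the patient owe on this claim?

$8,725

Deductible not yet touched, so the first $4,325 of the bill goes to the deductible.
The remaining $22,000 (= $26,325 − $4,325) moves to coinsurance.
20% of $22,000 = $4,400 falls to the patient.
So the patient owes $4,325 + $4,400 = $8,725 before any cap.
Cumulative spending $0 + $8,725 = $8,725 stays under the $10,000 maximum.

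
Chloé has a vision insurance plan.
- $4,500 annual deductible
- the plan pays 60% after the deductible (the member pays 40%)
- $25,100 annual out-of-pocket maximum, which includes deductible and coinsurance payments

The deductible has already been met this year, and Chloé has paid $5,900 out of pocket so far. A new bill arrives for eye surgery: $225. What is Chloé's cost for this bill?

The deductible is already satisfied, so the full bill goes to coinsurance.
40% of $225 = $90 falls to the member.
Year-to-date out-of-pocket becomes $5,900 + $90 = $5,990, still under the $25,100 maximum, so no cap applies.

$90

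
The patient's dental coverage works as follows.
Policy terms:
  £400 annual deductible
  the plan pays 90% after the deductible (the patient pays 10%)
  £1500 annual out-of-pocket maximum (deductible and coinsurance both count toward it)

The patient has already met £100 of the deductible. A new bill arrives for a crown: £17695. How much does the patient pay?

£100 of the £400 deductible is already met, leaving £300.
After the £300 deductible portion, £17695 − £300 = £17395 is subject to coinsurance.
Patient's 10% share of £17395 is £1739.50.
So the patient owes £300 + £1739.50 = £2039.50 before any cap.
That would bring total out-of-pocket to £2139.50, past the £1500 cap. The patient is capped at £1500 − £100 = £1400 on this claim.

£1400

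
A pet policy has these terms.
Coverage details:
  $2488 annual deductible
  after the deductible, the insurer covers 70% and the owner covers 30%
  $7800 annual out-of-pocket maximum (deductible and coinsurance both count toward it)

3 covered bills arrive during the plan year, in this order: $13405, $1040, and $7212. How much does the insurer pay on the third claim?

$5487.10

#1 ($13405): $2488 finishes the deductible; $10917 goes to coinsurance; coinsurance $10917 × 30% = $3275.10. Owner owes $5763.10 (running OOP $5763.10). Plan pays $13405 − $5763.10 = $7641.90.
#2 ($1040): deductible met; 30% of $1040 = $312. Owner pays $312; OOP now $6075.10. Plan pays $1040 − $312 = $728.
#3 ($7212): deductible met; 30% of $7212 = $2163.60. That would push OOP to $8238.70, over the $7800 cap, so owner pays $7800 − $6075.10 = $1724.90. Plan pays $7212 − $1724.90 = $5487.10.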